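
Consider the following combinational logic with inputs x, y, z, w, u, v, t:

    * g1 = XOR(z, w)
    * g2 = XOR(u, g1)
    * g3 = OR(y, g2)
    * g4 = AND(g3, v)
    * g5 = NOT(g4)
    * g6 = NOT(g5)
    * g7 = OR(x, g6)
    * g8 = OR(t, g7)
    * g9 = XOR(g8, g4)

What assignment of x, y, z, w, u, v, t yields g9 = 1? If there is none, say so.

x=0, y=0, z=0, w=0, u=0, v=1, t=1

Check with x=0, y=0, z=0, w=0, u=0, v=1, t=1:
g1 = XOR(z, w) = XOR(0, 0) = 0
g2 = XOR(u, g1) = XOR(0, 0) = 0
g3 = OR(y, g2) = OR(0, 0) = 0
g4 = AND(g3, v) = AND(0, 1) = 0
g5 = NOT(g4) = NOT 0 = 1
g6 = NOT(g5) = NOT 1 = 0
g7 = OR(x, g6) = OR(0, 0) = 0
g8 = OR(t, g7) = OR(1, 0) = 1
g9 = XOR(g8, g4) = XOR(1, 0) = 1
So g9 = 1 as required.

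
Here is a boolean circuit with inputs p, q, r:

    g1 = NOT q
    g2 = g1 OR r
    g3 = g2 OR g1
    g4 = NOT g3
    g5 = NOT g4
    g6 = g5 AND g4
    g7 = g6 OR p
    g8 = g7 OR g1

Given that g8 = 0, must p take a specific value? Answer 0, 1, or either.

0

g8 = g7 OR g1 must be 0, so both g7 = 0 and g1 = 0.
g7 = g6 OR p must be 0, so both g6 = 0 and p = 0.
g1 = NOT q must be 0, so q = 1.
Every assignment with g8 = 0 has p = 0; there are 2 such assignment(s).
  p=0, q=1, r=0
  p=0, q=1, r=1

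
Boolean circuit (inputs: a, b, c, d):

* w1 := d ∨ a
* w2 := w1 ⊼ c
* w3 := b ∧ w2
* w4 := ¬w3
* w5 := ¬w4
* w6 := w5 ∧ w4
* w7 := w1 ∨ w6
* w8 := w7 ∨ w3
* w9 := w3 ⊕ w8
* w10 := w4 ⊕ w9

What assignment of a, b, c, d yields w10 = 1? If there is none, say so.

Check with a=0, b=0, c=0, d=0:
w1 = d ∨ a = 0 ∨ 0 = 0
w2 = w1 ⊼ c = 0 ⊼ 0 = 1
w3 = b ∧ w2 = 0 ∧ 1 = 0
w4 = ¬w3 = ¬0 = 1
w5 = ¬w4 = ¬1 = 0
w6 = w5 ∧ w4 = 0 ∧ 1 = 0
w7 = w1 ∨ w6 = 0 ∨ 0 = 0
w8 = w7 ∨ w3 = 0 ∨ 0 = 0
w9 = w3 ⊕ w8 = 0 ⊕ 0 = 0
w10 = w4 ⊕ w9 = 1 ⊕ 0 = 1
So w10 = 1 as required.

a=0, b=0, c=0, d=0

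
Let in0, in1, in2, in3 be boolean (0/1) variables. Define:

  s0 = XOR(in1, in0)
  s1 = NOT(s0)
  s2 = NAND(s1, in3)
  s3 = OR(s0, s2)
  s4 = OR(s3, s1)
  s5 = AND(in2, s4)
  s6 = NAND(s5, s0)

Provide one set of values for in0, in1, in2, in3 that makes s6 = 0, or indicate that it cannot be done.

in0=1 in1=0 in2=1 in3=0

s6 = NAND(s5, s0) must be 0, so both s5 = 1 and s0 = 1.
s5 = AND(in2, s4) must be 1, so both in2 = 1 and s4 = 1.
s0 = XOR(in1, in0) must be 1, so in1 and in0 differ.
Check with in0=1 in1=0 in2=1 in3=0:
s0 = XOR(in1, in0) = XOR(0, 1) = 1
s1 = NOT(s0) = NOT 1 = 0
s2 = NAND(s1, in3) = NAND(0, 0) = 1
s3 = OR(s0, s2) = OR(1, 1) = 1
s4 = OR(s3, s1) = OR(1, 0) = 1
s5 = AND(in2, s4) = AND(1, 1) = 1
s6 = NAND(s5, s0) = NAND(1, 1) = 0
So s6 = 0 as required.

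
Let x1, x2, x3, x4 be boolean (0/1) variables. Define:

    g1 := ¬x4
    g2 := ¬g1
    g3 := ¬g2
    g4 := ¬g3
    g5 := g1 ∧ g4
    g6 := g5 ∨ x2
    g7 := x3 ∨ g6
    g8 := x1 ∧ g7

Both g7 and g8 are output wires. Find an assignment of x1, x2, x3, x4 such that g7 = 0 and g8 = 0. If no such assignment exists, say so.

x1=1 x2=0 x3=0 x4=0

Check with x1=1 x2=0 x3=0 x4=0:
g1 = ¬x4 = ¬0 = 1
g2 = ¬g1 = ¬1 = 0
g3 = ¬g2 = ¬0 = 1
g4 = ¬g3 = ¬1 = 0
g5 = g1 ∧ g4 = 1 ∧ 0 = 0
g6 = g5 ∨ x2 = 0 ∨ 0 = 0
g7 = x3 ∨ g6 = 0 ∨ 0 = 0
g8 = x1 ∧ g7 = 1 ∧ 0 = 0
So g7 = 0 and g8 = 0.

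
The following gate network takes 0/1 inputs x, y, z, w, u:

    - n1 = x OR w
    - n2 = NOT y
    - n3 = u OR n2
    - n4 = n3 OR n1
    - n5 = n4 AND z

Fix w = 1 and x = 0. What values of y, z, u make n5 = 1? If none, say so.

n5 = n4 AND z must be 1, so both n4 = 1 and z = 1.
n4 = n3 OR n1 must be 1, so at least one of n3, n1 is 1.
Check with w = 1 and x = 0 and y=1, z=1, u=0:
n1 = x OR w = 0 OR 1 = 1
n2 = NOT y = NOT 1 = 0
n3 = u OR n2 = 0 OR 0 = 0
n4 = n3 OR n1 = 0 OR 1 = 1
n5 = n4 AND z = 1 AND 1 = 1
So n5 = 1.

y=1 z=1 u=0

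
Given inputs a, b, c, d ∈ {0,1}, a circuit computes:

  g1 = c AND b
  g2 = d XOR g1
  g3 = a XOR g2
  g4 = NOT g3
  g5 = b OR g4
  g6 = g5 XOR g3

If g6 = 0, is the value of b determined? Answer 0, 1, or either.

g6 = g5 XOR g3 must be 0, so g5 and g3 are equal.
Every assignment with g6 = 0 has b = 1; there are 4 such assignment(s).
  a=0, b=1, c=0, d=1
  a=0, b=1, c=1, d=0
  a=1, b=1, c=0, d=0
  a=1, b=1, c=1, d=1

1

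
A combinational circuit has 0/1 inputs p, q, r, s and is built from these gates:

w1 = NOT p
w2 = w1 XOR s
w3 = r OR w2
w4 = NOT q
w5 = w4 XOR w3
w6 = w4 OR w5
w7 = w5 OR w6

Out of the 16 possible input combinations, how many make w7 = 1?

w7 = w5 OR w6 must be 1, so at least one of w5, w6 is 1.
Enumerating the 16 input combinations, 14 give w7 = 1 and 2 give w7 = 0.

14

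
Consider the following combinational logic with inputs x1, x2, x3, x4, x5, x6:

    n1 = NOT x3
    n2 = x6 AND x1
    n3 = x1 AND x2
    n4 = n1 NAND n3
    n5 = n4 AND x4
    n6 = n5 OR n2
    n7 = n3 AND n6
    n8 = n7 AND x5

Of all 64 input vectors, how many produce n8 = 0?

n8 = n7 AND x5 must be 0, so at least one of n7, x5 is 0.
Enumerating the 64 input combinations, 59 give n8 = 0 and 5 give n8 = 1.

59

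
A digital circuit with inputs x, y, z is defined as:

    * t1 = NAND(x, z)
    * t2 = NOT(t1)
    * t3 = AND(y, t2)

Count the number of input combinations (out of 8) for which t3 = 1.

t3 = AND(y, t2) must be 1, so both y = 1 and t2 = 1.
t2 = NOT(t1) must be 1, so t1 = 0.
Satisfying assignments:
  x=1, y=1, z=1

1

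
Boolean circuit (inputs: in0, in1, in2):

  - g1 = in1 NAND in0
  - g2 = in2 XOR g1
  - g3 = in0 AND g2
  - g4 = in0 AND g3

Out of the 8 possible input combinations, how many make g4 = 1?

g4 = in0 AND g3 must be 1, so both in0 = 1 and g3 = 1.
g3 = in0 AND g2 must be 1, so both in0 = 1 and g2 = 1.
g2 = in2 XOR g1 must be 1, so in2 and g1 differ.
Enumerating the 8 input combinations, 2 give g4 = 1 and 6 give g4 = 0.

2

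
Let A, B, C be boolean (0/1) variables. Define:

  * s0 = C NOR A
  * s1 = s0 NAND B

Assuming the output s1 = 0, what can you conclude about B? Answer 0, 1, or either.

1

s1 = s0 NAND B must be 0, so both s0 = 1 and B = 1.
Every assignment with s1 = 0 has B = 1; there are 1 such assignment(s).
  A=0, B=1, C=0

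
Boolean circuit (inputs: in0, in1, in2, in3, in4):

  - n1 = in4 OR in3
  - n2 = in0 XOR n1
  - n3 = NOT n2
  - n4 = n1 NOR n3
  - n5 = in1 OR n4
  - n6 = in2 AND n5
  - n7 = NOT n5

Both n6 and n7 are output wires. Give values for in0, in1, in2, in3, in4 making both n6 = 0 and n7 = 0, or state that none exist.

Check with in0=1 in1=1 in2=0 in3=1 in4=1:
n1 = in4 OR in3 = 1 OR 1 = 1
n2 = in0 XOR n1 = 1 XOR 1 = 0
n3 = NOT n2 = NOT 0 = 1
n4 = n1 NOR n3 = 1 NOR 1 = 0
n5 = in1 OR n4 = 1 OR 0 = 1
n6 = in2 AND n5 = 0 AND 1 = 0
n7 = NOT n5 = NOT 1 = 0
So n6 = 0 and n7 = 0.

in0=1 in1=1 in2=0 in3=1 in4=1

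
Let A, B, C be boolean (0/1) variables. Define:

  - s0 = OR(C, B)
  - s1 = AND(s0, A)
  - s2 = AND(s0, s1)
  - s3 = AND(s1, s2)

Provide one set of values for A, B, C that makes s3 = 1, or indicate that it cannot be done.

A=1 B=0 C=1

s3 = AND(s1, s2) must be 1, so both s1 = 1 and s2 = 1.
s1 = AND(s0, A) must be 1, so both s0 = 1 and A = 1.
s2 = AND(s0, s1) must be 1, so both s0 = 1 and s1 = 1.
Check with A=1 B=0 C=1:
s0 = OR(C, B) = OR(1, 0) = 1
s1 = AND(s0, A) = AND(1, 1) = 1
s2 = AND(s0, s1) = AND(1, 1) = 1
s3 = AND(s1, s2) = AND(1, 1) = 1
So s3 = 1 as required.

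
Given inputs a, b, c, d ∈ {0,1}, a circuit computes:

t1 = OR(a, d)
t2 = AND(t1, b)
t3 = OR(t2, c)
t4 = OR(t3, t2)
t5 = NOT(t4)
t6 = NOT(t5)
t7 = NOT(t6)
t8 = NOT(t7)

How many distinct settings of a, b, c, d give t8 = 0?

5

t8 = NOT(t7) must be 0, so t7 = 1.
Enumerating the 16 input combinations, 5 give t8 = 0 and 11 give t8 = 1.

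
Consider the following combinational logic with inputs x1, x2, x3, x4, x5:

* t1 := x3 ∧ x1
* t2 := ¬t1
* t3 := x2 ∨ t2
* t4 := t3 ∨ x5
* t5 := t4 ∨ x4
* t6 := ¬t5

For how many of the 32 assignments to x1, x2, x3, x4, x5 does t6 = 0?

31

t6 = ¬t5 must be 0, so t5 = 1.
t5 = t4 ∨ x4 must be 1, so at least one of t4, x4 is 1.
Enumerating the 32 input combinations, 31 give t6 = 0 and 1 give t6 = 1.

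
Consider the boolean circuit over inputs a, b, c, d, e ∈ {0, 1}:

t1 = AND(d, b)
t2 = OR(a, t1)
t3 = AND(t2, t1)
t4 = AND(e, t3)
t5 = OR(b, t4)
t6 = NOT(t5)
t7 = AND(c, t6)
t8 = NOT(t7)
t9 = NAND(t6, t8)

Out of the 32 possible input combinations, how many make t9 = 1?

24

t9 = NAND(t6, t8) must be 1, so at least one of t6, t8 is 0.
Enumerating the 32 input combinations, 24 give t9 = 1 and 8 give t9 = 0.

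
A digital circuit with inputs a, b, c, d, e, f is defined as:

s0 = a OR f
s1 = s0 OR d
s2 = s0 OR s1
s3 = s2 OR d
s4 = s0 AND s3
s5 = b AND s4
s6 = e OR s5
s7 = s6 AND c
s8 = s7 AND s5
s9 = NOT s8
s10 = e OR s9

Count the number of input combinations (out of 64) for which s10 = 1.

s10 = e OR s9 must be 1, so at least one of e, s9 is 1.
Enumerating the 64 input combinations, 58 give s10 = 1 and 6 give s10 = 0.

58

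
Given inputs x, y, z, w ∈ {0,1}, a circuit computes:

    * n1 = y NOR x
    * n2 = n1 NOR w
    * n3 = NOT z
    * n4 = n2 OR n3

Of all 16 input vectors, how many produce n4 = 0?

5

n4 = n2 OR n3 must be 0, so both n2 = 0 and n3 = 0.
Satisfying assignments:
  x=0, y=0, z=1, w=0
  x=0, y=0, z=1, w=1
  x=0, y=1, z=1, w=1
  x=1, y=0, z=1, w=1
  x=1, y=1, z=1, w=1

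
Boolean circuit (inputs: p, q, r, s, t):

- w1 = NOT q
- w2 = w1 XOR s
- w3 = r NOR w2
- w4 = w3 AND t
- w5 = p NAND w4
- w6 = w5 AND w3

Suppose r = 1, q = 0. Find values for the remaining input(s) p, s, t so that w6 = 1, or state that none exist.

no solution exists

With r = 1, q = 0 fixed, none of the 8 settings of p, s, t give w6 = 1.
For example, with p=0, s=1, t=1:
w1 = NOT q = NOT 0 = 1
w2 = w1 XOR s = 1 XOR 1 = 0
w3 = r NOR w2 = 1 NOR 0 = 0
w4 = w3 AND t = 0 AND 1 = 0
w5 = p NAND w4 = 0 NAND 0 = 1
w6 = w5 AND w3 = 1 AND 0 = 0
giving w6 = 0 ≠ 1.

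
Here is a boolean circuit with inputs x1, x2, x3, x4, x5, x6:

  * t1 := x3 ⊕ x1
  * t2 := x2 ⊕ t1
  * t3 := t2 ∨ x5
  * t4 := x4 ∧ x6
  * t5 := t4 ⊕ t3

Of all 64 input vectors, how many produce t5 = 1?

40

t5 = t4 ⊕ t3 must be 1, so t4 and t3 differ.
Enumerating the 64 input combinations, 40 give t5 = 1 and 24 give t5 = 0.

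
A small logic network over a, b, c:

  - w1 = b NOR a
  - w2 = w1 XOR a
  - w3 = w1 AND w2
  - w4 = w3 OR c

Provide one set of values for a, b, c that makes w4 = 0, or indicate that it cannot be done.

w4 = w3 OR c must be 0, so both w3 = 0 and c = 0.
w3 = w1 AND w2 must be 0, so at least one of w1, w2 is 0.
Check with a=1, b=0, c=0:
w1 = b NOR a = 0 NOR 1 = 0
w2 = w1 XOR a = 0 XOR 1 = 1
w3 = w1 AND w2 = 0 AND 1 = 0
w4 = w3 OR c = 0 OR 0 = 0
So w4 = 0 as required.

a=1, b=0, c=0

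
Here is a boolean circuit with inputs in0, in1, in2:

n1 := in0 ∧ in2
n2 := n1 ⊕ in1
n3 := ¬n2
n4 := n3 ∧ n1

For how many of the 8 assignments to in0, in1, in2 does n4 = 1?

n4 = n3 ∧ n1 must be 1, so both n3 = 1 and n1 = 1.
n3 = ¬n2 must be 1, so n2 = 0.
Enumerating the 8 input combinations, 1 give n4 = 1 and 7 give n4 = 0.

1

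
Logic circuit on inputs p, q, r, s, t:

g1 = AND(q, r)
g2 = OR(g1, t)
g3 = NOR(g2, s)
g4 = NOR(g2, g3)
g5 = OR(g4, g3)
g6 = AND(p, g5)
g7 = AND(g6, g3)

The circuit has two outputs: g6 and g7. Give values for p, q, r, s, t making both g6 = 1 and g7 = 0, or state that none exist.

Check with p=1, q=0, r=1, s=1, t=0:
g1 = AND(q, r) = AND(0, 1) = 0
g2 = OR(g1, t) = OR(0, 0) = 0
g3 = NOR(g2, s) = NOR(0, 1) = 0
g4 = NOR(g2, g3) = NOR(0, 0) = 1
g5 = OR(g4, g3) = OR(1, 0) = 1
g6 = AND(p, g5) = AND(1, 1) = 1
g7 = AND(g6, g3) = AND(1, 0) = 0
So g6 = 1 and g7 = 0.

p=1, q=0, r=1, s=1, t=0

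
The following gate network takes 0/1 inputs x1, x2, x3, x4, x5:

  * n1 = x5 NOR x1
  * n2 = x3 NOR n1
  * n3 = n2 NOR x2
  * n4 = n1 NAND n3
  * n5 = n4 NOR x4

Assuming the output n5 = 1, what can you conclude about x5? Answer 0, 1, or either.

n5 = n4 NOR x4 must be 1, so both n4 = 0 and x4 = 0.
n4 = n1 NAND n3 must be 0, so both n1 = 1 and n3 = 1.
n1 = x5 NOR x1 must be 1, so both x5 = 0 and x1 = 0.
Every assignment with n5 = 1 has x5 = 0; there are 2 such assignment(s).
  x1=0, x2=0, x3=0, x4=0, x5=0
  x1=0, x2=0, x3=1, x4=0, x5=0

0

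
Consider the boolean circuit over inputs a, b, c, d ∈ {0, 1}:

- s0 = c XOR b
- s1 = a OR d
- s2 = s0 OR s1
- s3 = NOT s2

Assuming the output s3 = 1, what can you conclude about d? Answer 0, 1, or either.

0

s3 = NOT s2 must be 1, so s2 = 0.
s2 = s0 OR s1 must be 0, so both s0 = 0 and s1 = 0.
s0 = c XOR b must be 0, so c and b are equal.
Every assignment with s3 = 1 has d = 0; there are 2 such assignment(s).
  a=0, b=0, c=0, d=0
  a=0, b=1, c=1, d=0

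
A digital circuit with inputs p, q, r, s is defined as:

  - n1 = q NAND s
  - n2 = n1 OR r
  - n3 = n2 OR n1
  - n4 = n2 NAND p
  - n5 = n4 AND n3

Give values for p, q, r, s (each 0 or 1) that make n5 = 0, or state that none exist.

Check with p=1 q=1 r=1 s=1:
n1 = q NAND s = 1 NAND 1 = 0
n2 = n1 OR r = 0 OR 1 = 1
n3 = n2 OR n1 = 1 OR 0 = 1
n4 = n2 NAND p = 1 NAND 1 = 0
n5 = n4 AND n3 = 0 AND 1 = 0
So n5 = 0 as required.

p=1 q=1 r=1 s=1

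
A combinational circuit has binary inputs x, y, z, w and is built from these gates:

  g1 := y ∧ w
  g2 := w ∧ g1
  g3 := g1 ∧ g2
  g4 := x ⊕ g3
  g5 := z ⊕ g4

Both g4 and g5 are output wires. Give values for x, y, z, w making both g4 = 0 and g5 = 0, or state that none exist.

x=0 y=0 z=0 w=0

Check with x=0 y=0 z=0 w=0:
g1 = y ∧ w = 0 ∧ 0 = 0
g2 = w ∧ g1 = 0 ∧ 0 = 0
g3 = g1 ∧ g2 = 0 ∧ 0 = 0
g4 = x ⊕ g3 = 0 ⊕ 0 = 0
g5 = z ⊕ g4 = 0 ⊕ 0 = 0
So g4 = 0 and g5 = 0.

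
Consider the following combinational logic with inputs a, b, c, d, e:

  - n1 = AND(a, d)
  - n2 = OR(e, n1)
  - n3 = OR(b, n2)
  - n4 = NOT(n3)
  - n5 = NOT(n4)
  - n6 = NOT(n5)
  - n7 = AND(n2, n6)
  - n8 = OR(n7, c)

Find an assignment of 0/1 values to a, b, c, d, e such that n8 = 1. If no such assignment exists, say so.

n8 = OR(n7, c) must be 1, so at least one of n7, c is 1.
Check with a=1, b=1, c=1, d=1, e=0:
n1 = AND(a, d) = AND(1, 1) = 1
n2 = OR(e, n1) = OR(0, 1) = 1
n3 = OR(b, n2) = OR(1, 1) = 1
n4 = NOT(n3) = NOT 1 = 0
n5 = NOT(n4) = NOT 0 = 1
n6 = NOT(n5) = NOT 1 = 0
n7 = AND(n2, n6) = AND(1, 0) = 0
n8 = OR(n7, c) = OR(0, 1) = 1
So n8 = 1 as required.

a=1, b=1, c=1, d=1, e=0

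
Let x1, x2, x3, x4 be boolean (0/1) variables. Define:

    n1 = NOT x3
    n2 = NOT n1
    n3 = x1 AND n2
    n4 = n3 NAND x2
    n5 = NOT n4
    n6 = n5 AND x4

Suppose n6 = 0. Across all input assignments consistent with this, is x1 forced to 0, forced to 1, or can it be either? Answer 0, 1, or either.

Both values of x1 occur among assignments with n6 = 0:
  x1=0: x1=0, x2=0, x3=0, x4=0
  x1=1: x1=1, x2=0, x3=0, x4=0

either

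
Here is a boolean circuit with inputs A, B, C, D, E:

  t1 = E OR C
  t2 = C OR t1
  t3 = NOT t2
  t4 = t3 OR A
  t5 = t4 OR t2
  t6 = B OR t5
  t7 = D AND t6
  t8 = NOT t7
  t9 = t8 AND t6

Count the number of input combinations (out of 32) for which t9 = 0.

t9 = t8 AND t6 must be 0, so at least one of t8, t6 is 0.
Enumerating the 32 input combinations, 16 give t9 = 0 and 16 give t9 = 1.

16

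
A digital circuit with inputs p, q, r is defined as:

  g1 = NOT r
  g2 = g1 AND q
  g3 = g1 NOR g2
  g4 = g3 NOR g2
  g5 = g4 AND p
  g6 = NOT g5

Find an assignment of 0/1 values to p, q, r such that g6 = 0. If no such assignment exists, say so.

p=1, q=0, r=0

Check with p=1, q=0, r=0:
g1 = NOT r = NOT 0 = 1
g2 = g1 AND q = 1 AND 0 = 0
g3 = g1 NOR g2 = 1 NOR 0 = 0
g4 = g3 NOR g2 = 0 NOR 0 = 1
g5 = g4 AND p = 1 AND 1 = 1
g6 = NOT g5 = NOT 1 = 0
So g6 = 0 as required.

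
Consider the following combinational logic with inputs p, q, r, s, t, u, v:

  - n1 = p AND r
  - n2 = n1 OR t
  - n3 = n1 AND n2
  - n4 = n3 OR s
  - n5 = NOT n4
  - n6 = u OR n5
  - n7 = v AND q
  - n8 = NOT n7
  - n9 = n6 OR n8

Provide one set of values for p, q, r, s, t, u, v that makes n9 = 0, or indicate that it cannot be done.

p=1 q=1 r=1 s=0 t=0 u=0 v=1

n9 = n6 OR n8 must be 0, so both n6 = 0 and n8 = 0.
n6 = u OR n5 must be 0, so both u = 0 and n5 = 0.
n8 = NOT n7 must be 0, so n7 = 1.
Check with p=1 q=1 r=1 s=0 t=0 u=0 v=1:
n1 = p AND r = 1 AND 1 = 1
n2 = n1 OR t = 1 OR 0 = 1
n3 = n1 AND n2 = 1 AND 1 = 1
n4 = n3 OR s = 1 OR 0 = 1
n5 = NOT n4 = NOT 1 = 0
n6 = u OR n5 = 0 OR 0 = 0
n7 = v AND q = 1 AND 1 = 1
n8 = NOT n7 = NOT 1 = 0
n9 = n6 OR n8 = 0 OR 0 = 0
So n9 = 0 as required.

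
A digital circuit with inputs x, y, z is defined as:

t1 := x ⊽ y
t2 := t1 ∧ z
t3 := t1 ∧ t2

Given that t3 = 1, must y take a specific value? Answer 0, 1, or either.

0

t3 = t1 ∧ t2 must be 1, so both t1 = 1 and t2 = 1.
t1 = x ⊽ y must be 1, so both x = 0 and y = 0.
t2 = t1 ∧ z must be 1, so both t1 = 1 and z = 1.
Every assignment with t3 = 1 has y = 0; there are 1 such assignment(s).
  x=0, y=0, z=1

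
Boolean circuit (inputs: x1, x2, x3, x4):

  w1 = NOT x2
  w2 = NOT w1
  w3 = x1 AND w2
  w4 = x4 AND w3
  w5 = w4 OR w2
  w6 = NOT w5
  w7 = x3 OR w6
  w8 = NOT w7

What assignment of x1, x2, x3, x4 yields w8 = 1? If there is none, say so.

x1=1 x2=1 x3=0 x4=0

w8 = NOT w7 must be 1, so w7 = 0.
w7 = x3 OR w6 must be 0, so both x3 = 0 and w6 = 0.
Check with x1=1 x2=1 x3=0 x4=0:
w1 = NOT x2 = NOT 1 = 0
w2 = NOT w1 = NOT 0 = 1
w3 = x1 AND w2 = 1 AND 1 = 1
w4 = x4 AND w3 = 0 AND 1 = 0
w5 = w4 OR w2 = 0 OR 1 = 1
w6 = NOT w5 = NOT 1 = 0
w7 = x3 OR w6 = 0 OR 0 = 0
w8 = NOT w7 = NOT 0 = 1
So w8 = 1 as required.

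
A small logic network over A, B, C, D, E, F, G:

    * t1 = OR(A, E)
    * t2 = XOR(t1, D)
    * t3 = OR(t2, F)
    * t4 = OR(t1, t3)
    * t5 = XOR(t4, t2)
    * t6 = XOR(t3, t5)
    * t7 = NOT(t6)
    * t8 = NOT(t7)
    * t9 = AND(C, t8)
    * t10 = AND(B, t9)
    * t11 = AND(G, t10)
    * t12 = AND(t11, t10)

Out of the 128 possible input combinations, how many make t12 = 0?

117

t12 = AND(t11, t10) must be 0, so at least one of t11, t10 is 0.
Enumerating the 128 input combinations, 117 give t12 = 0 and 11 give t12 = 1.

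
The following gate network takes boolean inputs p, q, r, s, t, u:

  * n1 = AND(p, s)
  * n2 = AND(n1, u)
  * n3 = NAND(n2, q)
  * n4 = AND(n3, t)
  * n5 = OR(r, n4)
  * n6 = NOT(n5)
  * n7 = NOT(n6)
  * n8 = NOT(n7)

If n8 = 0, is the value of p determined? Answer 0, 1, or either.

either

Both values of p occur among assignments with n8 = 0:
  p=0: p=0, q=0, r=0, s=0, t=1, u=0
  p=1: p=1, q=0, r=0, s=0, t=1, u=0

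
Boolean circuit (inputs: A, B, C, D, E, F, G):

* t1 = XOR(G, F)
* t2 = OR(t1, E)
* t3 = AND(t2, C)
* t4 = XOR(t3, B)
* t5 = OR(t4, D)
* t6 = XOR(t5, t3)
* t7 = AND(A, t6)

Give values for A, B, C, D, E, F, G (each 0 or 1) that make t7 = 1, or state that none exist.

A=1 B=0 C=1 D=1 E=0 F=1 G=1

t7 = AND(A, t6) must be 1, so both A = 1 and t6 = 1.
t6 = XOR(t5, t3) must be 1, so t5 and t3 differ.
Check with A=1 B=0 C=1 D=1 E=0 F=1 G=1:
t1 = XOR(G, F) = XOR(1, 1) = 0
t2 = OR(t1, E) = OR(0, 0) = 0
t3 = AND(t2, C) = AND(0, 1) = 0
t4 = XOR(t3, B) = XOR(0, 0) = 0
t5 = OR(t4, D) = OR(0, 1) = 1
t6 = XOR(t5, t3) = XOR(1, 0) = 1
t7 = AND(A, t6) = AND(1, 1) = 1
So t7 = 1 as required.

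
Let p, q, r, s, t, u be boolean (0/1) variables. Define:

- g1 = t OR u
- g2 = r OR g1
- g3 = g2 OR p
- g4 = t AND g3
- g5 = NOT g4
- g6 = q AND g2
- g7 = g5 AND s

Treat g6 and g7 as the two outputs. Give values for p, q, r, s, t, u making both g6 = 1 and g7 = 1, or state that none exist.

Check with p=0, q=1, r=1, s=1, t=0, u=1:
g1 = t OR u = 0 OR 1 = 1
g2 = r OR g1 = 1 OR 1 = 1
g3 = g2 OR p = 1 OR 0 = 1
g4 = t AND g3 = 0 AND 1 = 0
g5 = NOT g4 = NOT 0 = 1
g6 = q AND g2 = 1 AND 1 = 1
g7 = g5 AND s = 1 AND 1 = 1
So g6 = 1 and g7 = 1.

p=0, q=1, r=1, s=1, t=0, u=1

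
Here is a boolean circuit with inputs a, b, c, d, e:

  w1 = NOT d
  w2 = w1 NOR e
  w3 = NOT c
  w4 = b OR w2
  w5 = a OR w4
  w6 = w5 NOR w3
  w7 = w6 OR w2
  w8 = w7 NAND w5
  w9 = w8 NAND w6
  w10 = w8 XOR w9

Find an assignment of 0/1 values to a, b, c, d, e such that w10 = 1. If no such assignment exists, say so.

a=0, b=0, c=1, d=1, e=1

Check with a=0, b=0, c=1, d=1, e=1:
w1 = NOT d = NOT 1 = 0
w2 = w1 NOR e = 0 NOR 1 = 0
w3 = NOT c = NOT 1 = 0
w4 = b OR w2 = 0 OR 0 = 0
w5 = a OR w4 = 0 OR 0 = 0
w6 = w5 NOR w3 = 0 NOR 0 = 1
w7 = w6 OR w2 = 1 OR 0 = 1
w8 = w7 NAND w5 = 1 NAND 0 = 1
w9 = w8 NAND w6 = 1 NAND 1 = 0
w10 = w8 XOR w9 = 1 XOR 0 = 1
So w10 = 1 as required.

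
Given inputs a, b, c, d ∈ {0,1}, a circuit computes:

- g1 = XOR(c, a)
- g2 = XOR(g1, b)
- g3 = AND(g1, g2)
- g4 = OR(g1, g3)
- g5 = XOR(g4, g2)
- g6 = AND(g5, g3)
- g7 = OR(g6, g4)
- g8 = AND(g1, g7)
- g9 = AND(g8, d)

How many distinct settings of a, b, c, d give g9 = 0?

12

g9 = AND(g8, d) must be 0, so at least one of g8, d is 0.
Enumerating the 16 input combinations, 12 give g9 = 0 and 4 give g9 = 1.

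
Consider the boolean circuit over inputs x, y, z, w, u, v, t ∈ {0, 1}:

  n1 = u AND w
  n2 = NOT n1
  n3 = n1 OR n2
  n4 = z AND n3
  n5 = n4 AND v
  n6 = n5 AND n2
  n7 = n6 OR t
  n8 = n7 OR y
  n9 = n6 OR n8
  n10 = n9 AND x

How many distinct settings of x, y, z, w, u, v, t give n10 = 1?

n10 = n9 AND x must be 1, so both n9 = 1 and x = 1.
n9 = n6 OR n8 must be 1, so at least one of n6, n8 is 1.
Enumerating the 128 input combinations, 51 give n10 = 1 and 77 give n10 = 0.

51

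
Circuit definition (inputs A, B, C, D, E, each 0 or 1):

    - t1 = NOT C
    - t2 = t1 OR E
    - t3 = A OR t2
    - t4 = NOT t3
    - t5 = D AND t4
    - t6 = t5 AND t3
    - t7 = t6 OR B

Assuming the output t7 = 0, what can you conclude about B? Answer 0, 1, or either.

0

t7 = t6 OR B must be 0, so both t6 = 0 and B = 0.
t6 = t5 AND t3 must be 0, so at least one of t5, t3 is 0.
Every assignment with t7 = 0 has B = 0; there are 16 such assignment(s).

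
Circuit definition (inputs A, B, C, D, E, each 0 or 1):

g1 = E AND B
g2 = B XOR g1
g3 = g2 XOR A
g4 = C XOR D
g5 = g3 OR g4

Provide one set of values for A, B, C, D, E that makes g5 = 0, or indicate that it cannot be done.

A=1, B=1, C=0, D=0, E=0

Check with A=1, B=1, C=0, D=0, E=0:
g1 = E AND B = 0 AND 1 = 0
g2 = B XOR g1 = 1 XOR 0 = 1
g3 = g2 XOR A = 1 XOR 1 = 0
g4 = C XOR D = 0 XOR 0 = 0
g5 = g3 OR g4 = 0 OR 0 = 0
So g5 = 0 as required.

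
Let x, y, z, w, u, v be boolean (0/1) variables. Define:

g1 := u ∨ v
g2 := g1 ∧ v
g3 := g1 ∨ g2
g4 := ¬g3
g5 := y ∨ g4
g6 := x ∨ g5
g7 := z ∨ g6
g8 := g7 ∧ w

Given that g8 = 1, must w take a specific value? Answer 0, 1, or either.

g8 = g7 ∧ w must be 1, so both g7 = 1 and w = 1.
Every assignment with g8 = 1 has w = 1; there are 29 such assignment(s).

1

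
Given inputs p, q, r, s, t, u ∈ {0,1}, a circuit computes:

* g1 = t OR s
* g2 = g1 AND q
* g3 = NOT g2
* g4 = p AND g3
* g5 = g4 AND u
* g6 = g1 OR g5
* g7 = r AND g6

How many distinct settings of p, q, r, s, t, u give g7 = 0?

g7 = r AND g6 must be 0, so at least one of r, g6 is 0.
Enumerating the 64 input combinations, 38 give g7 = 0 and 26 give g7 = 1.

38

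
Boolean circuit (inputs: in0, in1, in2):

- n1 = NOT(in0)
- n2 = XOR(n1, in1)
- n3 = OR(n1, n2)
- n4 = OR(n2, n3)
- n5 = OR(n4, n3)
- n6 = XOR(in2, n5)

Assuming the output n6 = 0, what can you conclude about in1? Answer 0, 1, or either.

Both values of in1 occur among assignments with n6 = 0:
  in1=0: in0=0, in1=0, in2=1
  in1=1: in0=0, in1=1, in2=1

either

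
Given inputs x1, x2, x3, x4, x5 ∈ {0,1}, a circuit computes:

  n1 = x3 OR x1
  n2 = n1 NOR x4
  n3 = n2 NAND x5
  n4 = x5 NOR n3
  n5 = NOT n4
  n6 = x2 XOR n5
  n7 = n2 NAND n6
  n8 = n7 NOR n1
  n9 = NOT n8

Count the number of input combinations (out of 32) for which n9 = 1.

30

n9 = NOT n8 must be 1, so n8 = 0.
n8 = n7 NOR n1 must be 0, so at least one of n7, n1 is 1.
Enumerating the 32 input combinations, 30 give n9 = 1 and 2 give n9 = 0.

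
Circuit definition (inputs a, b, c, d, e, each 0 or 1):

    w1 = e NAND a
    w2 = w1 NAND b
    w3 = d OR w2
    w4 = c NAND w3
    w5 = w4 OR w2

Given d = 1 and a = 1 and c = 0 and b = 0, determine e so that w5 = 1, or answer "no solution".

w5 = w4 OR w2 must be 1, so at least one of w4, w2 is 1.
Check with d = 1 and a = 1 and c = 0 and b = 0 and e=1:
w1 = e NAND a = 1 NAND 1 = 0
w2 = w1 NAND b = 0 NAND 0 = 1
w3 = d OR w2 = 1 OR 1 = 1
w4 = c NAND w3 = 0 NAND 1 = 1
w5 = w4 OR w2 = 1 OR 1 = 1
So w5 = 1.

e=1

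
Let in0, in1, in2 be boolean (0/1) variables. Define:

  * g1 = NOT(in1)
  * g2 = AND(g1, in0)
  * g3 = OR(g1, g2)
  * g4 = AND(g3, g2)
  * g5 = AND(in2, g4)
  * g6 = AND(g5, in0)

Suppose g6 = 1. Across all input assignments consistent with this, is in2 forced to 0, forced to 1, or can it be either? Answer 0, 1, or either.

1

g6 = AND(g5, in0) must be 1, so both g5 = 1 and in0 = 1.
g5 = AND(in2, g4) must be 1, so both in2 = 1 and g4 = 1.
Every assignment with g6 = 1 has in2 = 1; there are 1 such assignment(s).
  in0=1, in1=0, in2=1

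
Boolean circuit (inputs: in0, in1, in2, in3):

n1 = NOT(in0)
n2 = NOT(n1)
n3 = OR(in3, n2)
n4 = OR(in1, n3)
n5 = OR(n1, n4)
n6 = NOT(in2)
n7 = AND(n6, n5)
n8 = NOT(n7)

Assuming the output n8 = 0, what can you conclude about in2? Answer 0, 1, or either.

0

n8 = NOT(n7) must be 0, so n7 = 1.
Every assignment with n8 = 0 has in2 = 0; there are 8 such assignment(s).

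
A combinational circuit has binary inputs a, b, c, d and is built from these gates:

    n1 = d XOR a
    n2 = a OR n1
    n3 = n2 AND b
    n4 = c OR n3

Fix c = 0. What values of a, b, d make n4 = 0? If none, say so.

a=1 b=0 d=1

n4 = c OR n3 must be 0, so both c = 0 and n3 = 0.
n3 = n2 AND b must be 0, so at least one of n2, b is 0.
Check with c = 0 and a=1, b=0, d=1:
n1 = d XOR a = 1 XOR 1 = 0
n2 = a OR n1 = 1 OR 0 = 1
n3 = n2 AND b = 1 AND 0 = 0
n4 = c OR n3 = 0 OR 0 = 0
So n4 = 0.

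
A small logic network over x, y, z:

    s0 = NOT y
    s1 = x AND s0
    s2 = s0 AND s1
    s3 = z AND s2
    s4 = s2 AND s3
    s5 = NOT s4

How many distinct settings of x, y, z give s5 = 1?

7

s5 = NOT s4 must be 1, so s4 = 0.
s4 = s2 AND s3 must be 0, so at least one of s2, s3 is 0.
Enumerating the 8 input combinations, 7 give s5 = 1 and 1 give s5 = 0.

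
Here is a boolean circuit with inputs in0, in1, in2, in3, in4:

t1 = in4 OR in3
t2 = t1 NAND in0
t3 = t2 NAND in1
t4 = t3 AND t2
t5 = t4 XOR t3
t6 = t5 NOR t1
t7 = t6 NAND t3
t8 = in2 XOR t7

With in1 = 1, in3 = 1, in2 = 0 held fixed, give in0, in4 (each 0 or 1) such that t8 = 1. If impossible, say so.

in0=0, in4=0

Check with in1 = 1, in3 = 1, in2 = 0 and in0=0, in4=0:
t1 = in4 OR in3 = 0 OR 1 = 1
t2 = t1 NAND in0 = 1 NAND 0 = 1
t3 = t2 NAND in1 = 1 NAND 1 = 0
t4 = t3 AND t2 = 0 AND 1 = 0
t5 = t4 XOR t3 = 0 XOR 0 = 0
t6 = t5 NOR t1 = 0 NOR 1 = 0
t7 = t6 NAND t3 = 0 NAND 0 = 1
t8 = in2 XOR t7 = 0 XOR 1 = 1
So t8 = 1.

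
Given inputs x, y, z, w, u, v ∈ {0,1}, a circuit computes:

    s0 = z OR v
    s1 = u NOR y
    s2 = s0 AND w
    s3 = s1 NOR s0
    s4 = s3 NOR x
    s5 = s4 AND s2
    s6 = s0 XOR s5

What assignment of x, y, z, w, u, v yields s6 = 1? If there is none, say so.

x=0, y=0, z=0, w=0, u=0, v=1

s6 = s0 XOR s5 must be 1, so s0 and s5 differ.
Check with x=0, y=0, z=0, w=0, u=0, v=1:
s0 = z OR v = 0 OR 1 = 1
s1 = u NOR y = 0 NOR 0 = 1
s2 = s0 AND w = 1 AND 0 = 0
s3 = s1 NOR s0 = 1 NOR 1 = 0
s4 = s3 NOR x = 0 NOR 0 = 1
s5 = s4 AND s2 = 1 AND 0 = 0
s6 = s0 XOR s5 = 1 XOR 0 = 1
So s6 = 1 as required.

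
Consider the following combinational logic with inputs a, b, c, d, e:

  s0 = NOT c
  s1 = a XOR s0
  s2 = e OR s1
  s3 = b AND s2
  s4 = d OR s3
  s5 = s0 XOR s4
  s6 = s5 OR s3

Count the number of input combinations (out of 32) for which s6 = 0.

10

s6 = s5 OR s3 must be 0, so both s5 = 0 and s3 = 0.
s5 = s0 XOR s4 must be 0, so s0 and s4 are equal.
Enumerating the 32 input combinations, 10 give s6 = 0 and 22 give s6 = 1.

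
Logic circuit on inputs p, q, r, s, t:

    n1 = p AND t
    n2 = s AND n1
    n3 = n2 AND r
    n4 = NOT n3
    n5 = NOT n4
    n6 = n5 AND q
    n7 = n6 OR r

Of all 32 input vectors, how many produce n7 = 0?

n7 = n6 OR r must be 0, so both n6 = 0 and r = 0.
Enumerating the 32 input combinations, 16 give n7 = 0 and 16 give n7 = 1.

16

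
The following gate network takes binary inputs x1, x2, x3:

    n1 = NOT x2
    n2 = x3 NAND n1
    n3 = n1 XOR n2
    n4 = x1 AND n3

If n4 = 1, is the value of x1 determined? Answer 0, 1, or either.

1

n4 = x1 AND n3 must be 1, so both x1 = 1 and n3 = 1.
Every assignment with n4 = 1 has x1 = 1; there are 3 such assignment(s).
  x1=1, x2=0, x3=1
  x1=1, x2=1, x3=0
  x1=1, x2=1, x3=1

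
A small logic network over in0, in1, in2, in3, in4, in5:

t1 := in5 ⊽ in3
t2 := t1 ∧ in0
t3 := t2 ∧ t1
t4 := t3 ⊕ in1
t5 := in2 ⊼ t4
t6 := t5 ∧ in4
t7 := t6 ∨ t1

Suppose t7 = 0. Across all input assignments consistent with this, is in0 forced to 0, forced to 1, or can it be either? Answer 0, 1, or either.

either

Both values of in0 occur among assignments with t7 = 0:
  in0=0: in0=0, in1=0, in2=0, in3=0, in4=0, in5=1
  in0=1: in0=1, in1=0, in2=0, in3=0, in4=0, in5=1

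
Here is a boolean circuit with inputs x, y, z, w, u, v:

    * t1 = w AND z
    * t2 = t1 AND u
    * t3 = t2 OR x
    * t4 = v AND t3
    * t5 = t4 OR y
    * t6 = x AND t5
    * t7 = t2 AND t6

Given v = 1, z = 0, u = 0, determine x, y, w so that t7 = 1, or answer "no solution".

With v = 1, z = 0, u = 0 fixed, none of the 8 settings of x, y, w give t7 = 1.
For example, with x=0, y=1, w=1:
t1 = w AND z = 1 AND 0 = 0
t2 = t1 AND u = 0 AND 0 = 0
t3 = t2 OR x = 0 OR 0 = 0
t4 = v AND t3 = 1 AND 0 = 0
t5 = t4 OR y = 0 OR 1 = 1
t6 = x AND t5 = 0 AND 1 = 0
t7 = t2 AND t6 = 0 AND 0 = 0
giving t7 = 0 ≠ 1.

no solution exists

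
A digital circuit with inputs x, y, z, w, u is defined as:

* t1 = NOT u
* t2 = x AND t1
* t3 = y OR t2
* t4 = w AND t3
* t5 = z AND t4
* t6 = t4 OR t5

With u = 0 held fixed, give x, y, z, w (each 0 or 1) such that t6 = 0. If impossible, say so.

x=0 y=0 z=1 w=1

t6 = t4 OR t5 must be 0, so both t4 = 0 and t5 = 0.
t4 = w AND t3 must be 0, so at least one of w, t3 is 0.
Check with u = 0 and x=0, y=0, z=1, w=1:
t1 = NOT u = NOT 0 = 1
t2 = x AND t1 = 0 AND 1 = 0
t3 = y OR t2 = 0 OR 0 = 0
t4 = w AND t3 = 1 AND 0 = 0
t5 = z AND t4 = 1 AND 0 = 0
t6 = t4 OR t5 = 0 OR 0 = 0
So t6 = 0.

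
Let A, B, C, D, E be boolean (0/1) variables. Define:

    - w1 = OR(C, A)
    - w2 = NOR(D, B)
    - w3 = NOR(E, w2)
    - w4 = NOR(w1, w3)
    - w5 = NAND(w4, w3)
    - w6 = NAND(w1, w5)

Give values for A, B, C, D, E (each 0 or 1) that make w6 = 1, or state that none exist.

w6 = NAND(w1, w5) must be 1, so at least one of w1, w5 is 0.
Check with A=0, B=0, C=0, D=0, E=1:
w1 = OR(C, A) = OR(0, 0) = 0
w2 = NOR(D, B) = NOR(0, 0) = 1
w3 = NOR(E, w2) = NOR(1, 1) = 0
w4 = NOR(w1, w3) = NOR(0, 0) = 1
w5 = NAND(w4, w3) = NAND(1, 0) = 1
w6 = NAND(w1, w5) = NAND(0, 1) = 1
So w6 = 1 as required.

A=0, B=0, C=0, D=0, E=1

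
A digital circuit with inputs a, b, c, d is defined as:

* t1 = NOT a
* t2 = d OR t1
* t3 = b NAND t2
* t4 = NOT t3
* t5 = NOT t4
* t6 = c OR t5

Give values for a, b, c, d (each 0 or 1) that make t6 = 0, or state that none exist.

a=0, b=1, c=0, d=1

Check with a=0, b=1, c=0, d=1:
t1 = NOT a = NOT 0 = 1
t2 = d OR t1 = 1 OR 1 = 1
t3 = b NAND t2 = 1 NAND 1 = 0
t4 = NOT t3 = NOT 0 = 1
t5 = NOT t4 = NOT 1 = 0
t6 = c OR t5 = 0 OR 0 = 0
So t6 = 0 as required.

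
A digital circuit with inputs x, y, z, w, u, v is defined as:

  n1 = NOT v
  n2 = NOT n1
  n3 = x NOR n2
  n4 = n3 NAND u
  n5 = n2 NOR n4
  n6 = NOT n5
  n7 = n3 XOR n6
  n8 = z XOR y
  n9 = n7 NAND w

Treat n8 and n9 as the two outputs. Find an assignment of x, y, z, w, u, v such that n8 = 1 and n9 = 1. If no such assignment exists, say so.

x=0, y=0, z=1, w=1, u=0, v=0

Check with x=0, y=0, z=1, w=1, u=0, v=0:
n1 = NOT v = NOT 0 = 1
n2 = NOT n1 = NOT 1 = 0
n3 = x NOR n2 = 0 NOR 0 = 1
n4 = n3 NAND u = 1 NAND 0 = 1
n5 = n2 NOR n4 = 0 NOR 1 = 0
n6 = NOT n5 = NOT 0 = 1
n7 = n3 XOR n6 = 1 XOR 1 = 0
n8 = z XOR y = 1 XOR 0 = 1
n9 = n7 NAND w = 0 NAND 1 = 1
So n8 = 1 and n9 = 1.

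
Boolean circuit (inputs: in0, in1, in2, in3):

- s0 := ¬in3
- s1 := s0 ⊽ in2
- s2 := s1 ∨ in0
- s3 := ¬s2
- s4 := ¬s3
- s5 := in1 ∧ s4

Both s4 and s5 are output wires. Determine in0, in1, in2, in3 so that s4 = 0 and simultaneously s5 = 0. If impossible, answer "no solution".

in0=0 in1=0 in2=1 in3=1

Check with in0=0 in1=0 in2=1 in3=1:
s0 = ¬in3 = ¬1 = 0
s1 = s0 ⊽ in2 = 0 ⊽ 1 = 0
s2 = s1 ∨ in0 = 0 ∨ 0 = 0
s3 = ¬s2 = ¬0 = 1
s4 = ¬s3 = ¬1 = 0
s5 = in1 ∧ s4 = 0 ∧ 0 = 0
So s4 = 0 and s5 = 0.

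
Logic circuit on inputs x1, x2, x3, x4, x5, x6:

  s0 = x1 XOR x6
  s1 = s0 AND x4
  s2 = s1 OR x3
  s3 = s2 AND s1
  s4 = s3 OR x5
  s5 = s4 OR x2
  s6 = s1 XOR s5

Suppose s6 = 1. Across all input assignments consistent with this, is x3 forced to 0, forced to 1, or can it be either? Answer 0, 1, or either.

Both values of x3 occur among assignments with s6 = 1:
  x3=0: x1=0, x2=0, x3=0, x4=0, x5=1, x6=0
  x3=1: x1=0, x2=0, x3=1, x4=0, x5=1, x6=0

either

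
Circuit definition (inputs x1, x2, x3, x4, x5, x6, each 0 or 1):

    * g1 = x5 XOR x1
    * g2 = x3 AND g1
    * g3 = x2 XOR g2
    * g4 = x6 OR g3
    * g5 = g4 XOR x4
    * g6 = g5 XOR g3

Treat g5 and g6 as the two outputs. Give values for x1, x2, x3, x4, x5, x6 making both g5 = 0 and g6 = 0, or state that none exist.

Check with x1=1 x2=0 x3=0 x4=1 x5=1 x6=1:
g1 = x5 XOR x1 = 1 XOR 1 = 0
g2 = x3 AND g1 = 0 AND 0 = 0
g3 = x2 XOR g2 = 0 XOR 0 = 0
g4 = x6 OR g3 = 1 OR 0 = 1
g5 = g4 XOR x4 = 1 XOR 1 = 0
g6 = g5 XOR g3 = 0 XOR 0 = 0
So g5 = 0 and g6 = 0.

x1=1 x2=0 x3=0 x4=1 x5=1 x6=1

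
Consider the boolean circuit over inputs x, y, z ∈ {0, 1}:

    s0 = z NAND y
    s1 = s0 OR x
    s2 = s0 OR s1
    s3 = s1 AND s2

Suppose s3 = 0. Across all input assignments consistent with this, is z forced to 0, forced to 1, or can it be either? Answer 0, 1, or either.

1

s3 = s1 AND s2 must be 0, so at least one of s1, s2 is 0.
Every assignment with s3 = 0 has z = 1; there are 1 such assignment(s).
  x=0, y=1, z=1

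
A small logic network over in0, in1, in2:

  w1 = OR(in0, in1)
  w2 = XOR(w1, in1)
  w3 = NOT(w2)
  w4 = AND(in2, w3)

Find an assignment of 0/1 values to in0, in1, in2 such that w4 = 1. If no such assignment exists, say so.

in0=0, in1=1, in2=1

Check with in0=0, in1=1, in2=1:
w1 = OR(in0, in1) = OR(0, 1) = 1
w2 = XOR(w1, in1) = XOR(1, 1) = 0
w3 = NOT(w2) = NOT 0 = 1
w4 = AND(in2, w3) = AND(1, 1) = 1
So w4 = 1 as required.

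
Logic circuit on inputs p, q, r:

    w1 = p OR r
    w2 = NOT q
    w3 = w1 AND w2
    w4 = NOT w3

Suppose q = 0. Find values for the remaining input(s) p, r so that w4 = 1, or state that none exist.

p=0, r=0

w4 = NOT w3 must be 1, so w3 = 0.
Check with q = 0 and p=0, r=0:
w1 = p OR r = 0 OR 0 = 0
w2 = NOT q = NOT 0 = 1
w3 = w1 AND w2 = 0 AND 1 = 0
w4 = NOT w3 = NOT 0 = 1
So w4 = 1.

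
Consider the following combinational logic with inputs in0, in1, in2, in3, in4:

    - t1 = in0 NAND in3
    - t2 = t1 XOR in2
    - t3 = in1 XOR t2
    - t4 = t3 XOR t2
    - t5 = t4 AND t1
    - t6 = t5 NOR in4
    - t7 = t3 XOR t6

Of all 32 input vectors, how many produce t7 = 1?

t7 = t3 XOR t6 must be 1, so t3 and t6 differ.
Enumerating the 32 input combinations, 16 give t7 = 1 and 16 give t7 = 0.

16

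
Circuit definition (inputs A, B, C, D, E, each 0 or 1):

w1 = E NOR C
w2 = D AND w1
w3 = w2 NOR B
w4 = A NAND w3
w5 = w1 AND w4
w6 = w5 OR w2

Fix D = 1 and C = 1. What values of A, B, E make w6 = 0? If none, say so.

Check with D = 1 and C = 1 and A=0, B=1, E=1:
w1 = E NOR C = 1 NOR 1 = 0
w2 = D AND w1 = 1 AND 0 = 0
w3 = w2 NOR B = 0 NOR 1 = 0
w4 = A NAND w3 = 0 NAND 0 = 1
w5 = w1 AND w4 = 0 AND 1 = 0
w6 = w5 OR w2 = 0 OR 0 = 0
So w6 = 0.

A=0, B=1, E=1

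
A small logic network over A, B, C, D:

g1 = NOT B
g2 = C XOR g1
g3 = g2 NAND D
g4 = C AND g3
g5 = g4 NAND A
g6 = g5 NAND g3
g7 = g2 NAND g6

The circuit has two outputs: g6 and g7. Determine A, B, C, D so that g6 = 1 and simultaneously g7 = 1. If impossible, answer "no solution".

A=1 B=0 C=1 D=1

Check with A=1 B=0 C=1 D=1:
g1 = NOT B = NOT 0 = 1
g2 = C XOR g1 = 1 XOR 1 = 0
g3 = g2 NAND D = 0 NAND 1 = 1
g4 = C AND g3 = 1 AND 1 = 1
g5 = g4 NAND A = 1 NAND 1 = 0
g6 = g5 NAND g3 = 0 NAND 1 = 1
g7 = g2 NAND g6 = 0 NAND 1 = 1
So g6 = 1 and g7 = 1.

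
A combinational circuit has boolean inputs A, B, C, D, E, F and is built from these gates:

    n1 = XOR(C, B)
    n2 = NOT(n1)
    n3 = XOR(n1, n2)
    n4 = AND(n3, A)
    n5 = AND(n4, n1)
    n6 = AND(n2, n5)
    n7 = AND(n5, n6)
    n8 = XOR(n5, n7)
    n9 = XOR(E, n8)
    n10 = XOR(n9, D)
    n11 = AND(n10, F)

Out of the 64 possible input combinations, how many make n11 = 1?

n11 = AND(n10, F) must be 1, so both n10 = 1 and F = 1.
n10 = XOR(n9, D) must be 1, so n9 and D differ.
Enumerating the 64 input combinations, 16 give n11 = 1 and 48 give n11 = 0.

16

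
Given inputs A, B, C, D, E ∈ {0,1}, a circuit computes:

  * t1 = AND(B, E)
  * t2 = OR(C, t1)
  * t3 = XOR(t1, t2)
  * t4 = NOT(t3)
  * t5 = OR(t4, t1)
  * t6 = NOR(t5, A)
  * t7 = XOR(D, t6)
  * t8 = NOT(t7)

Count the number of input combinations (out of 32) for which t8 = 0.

16

t8 = NOT(t7) must be 0, so t7 = 1.
t7 = XOR(D, t6) must be 1, so D and t6 differ.
Enumerating the 32 input combinations, 16 give t8 = 0 and 16 give t8 = 1.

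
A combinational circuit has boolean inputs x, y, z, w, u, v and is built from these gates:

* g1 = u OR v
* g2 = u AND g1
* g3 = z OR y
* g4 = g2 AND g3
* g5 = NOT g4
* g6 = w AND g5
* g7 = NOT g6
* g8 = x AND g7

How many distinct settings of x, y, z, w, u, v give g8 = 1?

22

g8 = x AND g7 must be 1, so both x = 1 and g7 = 1.
g7 = NOT g6 must be 1, so g6 = 0.
Enumerating the 64 input combinations, 22 give g8 = 1 and 42 give g8 = 0.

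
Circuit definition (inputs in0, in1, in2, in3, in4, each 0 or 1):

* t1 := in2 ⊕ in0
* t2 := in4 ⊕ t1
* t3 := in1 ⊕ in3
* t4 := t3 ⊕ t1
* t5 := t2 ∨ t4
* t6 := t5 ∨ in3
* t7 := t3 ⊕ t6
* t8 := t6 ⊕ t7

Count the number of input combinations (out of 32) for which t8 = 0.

t8 = t6 ⊕ t7 must be 0, so t6 and t7 are equal.
Enumerating the 32 input combinations, 16 give t8 = 0 and 16 give t8 = 1.

16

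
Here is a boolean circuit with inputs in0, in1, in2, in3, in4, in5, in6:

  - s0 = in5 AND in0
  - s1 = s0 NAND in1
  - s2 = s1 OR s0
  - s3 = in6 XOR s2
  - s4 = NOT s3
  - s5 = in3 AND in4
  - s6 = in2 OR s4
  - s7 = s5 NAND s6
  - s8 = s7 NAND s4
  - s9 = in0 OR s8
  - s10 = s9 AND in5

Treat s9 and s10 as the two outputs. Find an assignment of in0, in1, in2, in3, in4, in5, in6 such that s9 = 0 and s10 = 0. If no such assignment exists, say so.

Check with in0=0, in1=1, in2=1, in3=1, in4=0, in5=0, in6=1:
s0 = in5 AND in0 = 0 AND 0 = 0
s1 = s0 NAND in1 = 0 NAND 1 = 1
s2 = s1 OR s0 = 1 OR 0 = 1
s3 = in6 XOR s2 = 1 XOR 1 = 0
s4 = NOT s3 = NOT 0 = 1
s5 = in3 AND in4 = 1 AND 0 = 0
s6 = in2 OR s4 = 1 OR 1 = 1
s7 = s5 NAND s6 = 0 NAND 1 = 1
s8 = s7 NAND s4 = 1 NAND 1 = 0
s9 = in0 OR s8 = 0 OR 0 = 0
s10 = s9 AND in5 = 0 AND 0 = 0
So s9 = 0 and s10 = 0.

in0=0, in1=1, in2=1, in3=1, in4=0, in5=0, in6=1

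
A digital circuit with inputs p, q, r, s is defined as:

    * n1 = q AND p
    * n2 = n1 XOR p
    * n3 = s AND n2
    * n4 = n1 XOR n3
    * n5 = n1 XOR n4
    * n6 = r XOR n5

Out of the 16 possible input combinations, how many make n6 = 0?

n6 = r XOR n5 must be 0, so r and n5 are equal.
Enumerating the 16 input combinations, 8 give n6 = 0 and 8 give n6 = 1.

8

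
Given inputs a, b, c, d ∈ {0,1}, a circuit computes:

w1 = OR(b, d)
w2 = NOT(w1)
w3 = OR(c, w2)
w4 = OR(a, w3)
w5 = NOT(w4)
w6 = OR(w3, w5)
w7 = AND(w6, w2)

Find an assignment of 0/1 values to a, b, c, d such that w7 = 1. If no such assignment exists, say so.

w7 = AND(w6, w2) must be 1, so both w6 = 1 and w2 = 1.
w6 = OR(w3, w5) must be 1, so at least one of w3, w5 is 1.
Check with a=0, b=0, c=1, d=0:
w1 = OR(b, d) = OR(0, 0) = 0
w2 = NOT(w1) = NOT 0 = 1
w3 = OR(c, w2) = OR(1, 1) = 1
w4 = OR(a, w3) = OR(0, 1) = 1
w5 = NOT(w4) = NOT 1 = 0
w6 = OR(w3, w5) = OR(1, 0) = 1
w7 = AND(w6, w2) = AND(1, 1) = 1
So w7 = 1 as required.

a=0, b=0, c=1, d=0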